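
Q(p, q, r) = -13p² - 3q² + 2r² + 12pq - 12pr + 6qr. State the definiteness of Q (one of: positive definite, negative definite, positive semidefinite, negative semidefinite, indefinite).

The symmetric matrix is A = [[-13, 6, -6], [6, -3, 3], [-6, 3, 2]].
Congruent diagonalization of A (simultaneous row and column reduction) yields pivots -13, -3/13, 5.
That gives 1 positive, 2 negative pivots.
Hence Q is indefinite.

indefinite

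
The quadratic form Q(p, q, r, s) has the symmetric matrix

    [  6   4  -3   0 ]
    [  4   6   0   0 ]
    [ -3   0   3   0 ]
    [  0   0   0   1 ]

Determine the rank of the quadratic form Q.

4

Symmetric row and column elimination reduces A to a congruent diagonal form with pivots 6, 10/3, 3/10, 1.
That gives 4 positive pivots.
The rank is the number of nonzero pivots: 4.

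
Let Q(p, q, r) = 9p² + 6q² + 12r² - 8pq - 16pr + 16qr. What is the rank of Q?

Write A = [[9, -4, -8], [-4, 6, 8], [-8, 8, 12]].
Applying the same elementary operations to the rows and columns of A produces a congruent diagonal matrix with entries 9, 38/9, 4/19.
Counting signs: 3 positive.
The rank is the number of nonzero pivots: 3.

3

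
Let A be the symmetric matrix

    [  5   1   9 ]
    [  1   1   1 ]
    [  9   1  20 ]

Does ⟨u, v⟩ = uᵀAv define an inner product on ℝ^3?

Leading principal minors: Δ_1 = 5, Δ_2 = 4, Δ_3 = 12.
All leading principal minors are positive, so by Sylvester's criterion Q is positive definite.
⟨·,·⟩ is an inner product exactly when A is positive definite.

yes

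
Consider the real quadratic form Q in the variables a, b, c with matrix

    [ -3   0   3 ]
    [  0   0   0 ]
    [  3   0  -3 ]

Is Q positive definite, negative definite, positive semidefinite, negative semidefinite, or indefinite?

Row-reducing A symmetrically gives the diagonal entries -3, 0, 0.
That gives 1 negative, 2 zero pivots.
Hence Q is negative semidefinite.

negative semidefinite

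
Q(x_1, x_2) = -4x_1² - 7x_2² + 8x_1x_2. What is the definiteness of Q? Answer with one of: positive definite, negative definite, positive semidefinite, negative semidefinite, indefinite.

The symmetric matrix of Q is A = [[-4, 4], [4, -7]].
Leading principal minors: Δ_1 = -4, Δ_2 = 12.
The signs alternate starting with Δ_1 < 0, so by Sylvester's criterion Q is negative definite.

negative definite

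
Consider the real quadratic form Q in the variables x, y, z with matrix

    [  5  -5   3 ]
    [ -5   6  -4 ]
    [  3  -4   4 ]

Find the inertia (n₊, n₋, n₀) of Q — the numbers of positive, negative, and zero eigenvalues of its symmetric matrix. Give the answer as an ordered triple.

Applying the same elementary operations to the rows and columns of A produces a congruent diagonal matrix with entries 5, 1, 6/5.
Counting signs: 3 positive.

(3, 0, 0)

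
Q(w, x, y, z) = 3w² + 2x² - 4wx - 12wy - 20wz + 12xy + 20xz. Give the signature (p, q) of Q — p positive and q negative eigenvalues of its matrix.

(2, 1)

Write A = [[3, -2, -6, -10], [-2, 2, 6, 10], [-6, 6, 0, 0], [-10, 10, 0, 0]].
Symmetric row and column elimination reduces A to a congruent diagonal form with pivots 3, 2/3, -18, 0.
That gives 2 positive, 1 negative, 1 zero pivots.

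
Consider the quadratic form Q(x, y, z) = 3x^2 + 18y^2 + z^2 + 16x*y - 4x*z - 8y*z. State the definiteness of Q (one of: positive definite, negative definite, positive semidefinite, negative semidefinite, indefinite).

indefinite

The associated matrix is A = [[3, 8, -2], [8, 18, -4], [-2, -4, 1]].
Symmetric row and column elimination reduces A to a congruent diagonal form with pivots 3, -10/3, 1/5.
So there are 2 positive, 1 negative pivots.
Hence Q is indefinite.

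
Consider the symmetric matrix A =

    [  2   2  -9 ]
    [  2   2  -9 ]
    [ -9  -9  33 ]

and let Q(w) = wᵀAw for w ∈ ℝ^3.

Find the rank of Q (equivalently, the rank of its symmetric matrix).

2

Congruent diagonalization of A (simultaneous row and column reduction) yields pivots 2, 0, -15/2.
Counting signs: 1 positive, 1 negative, 1 zero.
The rank is the number of nonzero pivots: 2.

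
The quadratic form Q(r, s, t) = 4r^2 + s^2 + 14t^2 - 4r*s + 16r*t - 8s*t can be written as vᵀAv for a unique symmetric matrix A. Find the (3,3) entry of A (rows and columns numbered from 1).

The coefficient of t^2 in Q is 14, and that is exactly A[3,3].

14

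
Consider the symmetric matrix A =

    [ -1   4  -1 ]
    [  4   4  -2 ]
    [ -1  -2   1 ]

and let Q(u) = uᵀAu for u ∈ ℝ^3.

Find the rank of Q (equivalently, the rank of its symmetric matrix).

3

Row-reducing A symmetrically gives the diagonal entries -1, 20, 1/5.
That gives 2 positive, 1 negative pivots.
The rank is the number of nonzero pivots: 3.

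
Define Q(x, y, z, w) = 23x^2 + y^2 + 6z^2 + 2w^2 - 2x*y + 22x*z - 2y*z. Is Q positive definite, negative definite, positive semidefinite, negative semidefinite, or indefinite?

The symmetric matrix of Q is A = [[23, -1, 11, 0], [-1, 1, -1, 0], [11, -1, 6, 0], [0, 0, 0, 2]].
Leading principal minors: Δ_1 = 23, Δ_2 = 22, Δ_3 = 10, Δ_4 = 20.
All leading principal minors are positive, so by Sylvester's criterion Q is positive definite.

positive definite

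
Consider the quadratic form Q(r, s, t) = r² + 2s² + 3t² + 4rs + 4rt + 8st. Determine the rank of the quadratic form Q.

The symmetric matrix is A = [[1, 2, 2], [2, 2, 4], [2, 4, 3]].
Applying the same elementary operations to the rows and columns of A produces a congruent diagonal matrix with entries 1, -2, -1.
Counting signs: 1 positive, 2 negative.
The rank is the number of nonzero pivots: 3.

3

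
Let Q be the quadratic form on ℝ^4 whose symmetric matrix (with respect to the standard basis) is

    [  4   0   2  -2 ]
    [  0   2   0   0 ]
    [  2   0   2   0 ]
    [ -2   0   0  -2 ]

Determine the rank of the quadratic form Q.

An LDLᵀ factorisation of A has diagonal entries 4, 2, 1, -4.
That gives 3 positive, 1 negative pivots.
The rank is the number of nonzero pivots: 4.

4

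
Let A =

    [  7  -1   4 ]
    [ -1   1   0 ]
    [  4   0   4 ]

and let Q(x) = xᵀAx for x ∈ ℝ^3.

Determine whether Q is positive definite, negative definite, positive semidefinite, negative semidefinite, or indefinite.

positive definite

Leading principal minors: Δ_1 = 7, Δ_2 = 6, Δ_3 = 8.
All leading principal minors are positive, so by Sylvester's criterion Q is positive definite.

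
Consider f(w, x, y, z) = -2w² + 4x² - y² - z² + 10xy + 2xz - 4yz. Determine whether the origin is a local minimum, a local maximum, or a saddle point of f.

The Hessian at the origin is H = [[-4, 0, 0, 0], [0, 8, 10, 2], [0, 10, -2, -4], [0, 2, -4, -2]].
An LDLᵀ factorisation of H has diagonal entries -4, 8, -29/2, 12/29.
So there are 2 positive, 2 negative pivots.
H is indefinite, so the origin is a saddle point.

saddle point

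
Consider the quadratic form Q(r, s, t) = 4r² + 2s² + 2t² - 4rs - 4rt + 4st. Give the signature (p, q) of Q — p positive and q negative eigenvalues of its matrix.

(2, 0)

The associated matrix is A = [[4, -2, -2], [-2, 2, 2], [-2, 2, 2]].
Symmetric row and column elimination reduces A to a congruent diagonal form with pivots 4, 1, 0.
So there are 2 positive, 1 zero pivots.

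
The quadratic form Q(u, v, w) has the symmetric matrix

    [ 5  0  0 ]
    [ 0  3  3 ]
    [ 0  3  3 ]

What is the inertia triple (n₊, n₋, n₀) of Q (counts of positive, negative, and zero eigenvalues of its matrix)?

(2, 0, 1)

Congruent diagonalization of A (simultaneous row and column reduction) yields pivots 5, 3, 0.
So there are 2 positive, 1 zero pivots.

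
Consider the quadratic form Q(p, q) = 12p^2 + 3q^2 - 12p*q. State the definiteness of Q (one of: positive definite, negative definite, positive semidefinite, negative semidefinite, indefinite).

The symmetric matrix of Q is [[12, -6], [-6, 3]].
For the 2×2 matrix [[12, -6], [-6, 3]]: det = 12·3 − (-6)² = 0, trace = 15.
det = 0 so one eigenvalue is zero; the form is semidefinite with the sign of the trace.

positive semidefinite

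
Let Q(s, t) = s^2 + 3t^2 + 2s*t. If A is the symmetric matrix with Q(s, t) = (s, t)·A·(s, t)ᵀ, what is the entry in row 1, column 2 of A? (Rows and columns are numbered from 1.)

The coefficient of s·t in Q is 2. For a symmetric A this equals A[1,2] + A[2,1] = 2·A[1,2].
So A[1,2] = 2/2 = 1.

1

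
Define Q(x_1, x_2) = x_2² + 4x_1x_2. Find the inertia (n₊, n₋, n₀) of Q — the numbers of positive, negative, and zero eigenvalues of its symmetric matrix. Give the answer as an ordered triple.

The symmetric matrix is A = [[0, 2], [2, 1]].
By Sylvester's law of inertia any congruent diagonalization of A has 1 positive, 1 negative and 0 zero entries.

(1, 1, 0)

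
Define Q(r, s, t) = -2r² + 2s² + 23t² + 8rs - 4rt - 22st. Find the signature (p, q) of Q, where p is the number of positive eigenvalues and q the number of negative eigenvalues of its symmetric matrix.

The associated matrix is A = [[-2, 4, -2], [4, 2, -11], [-2, -11, 23]].
Symmetric row and column elimination reduces A to a congruent diagonal form with pivots -2, 10, 5/2.
Counting signs: 2 positive, 1 negative.

(2, 1)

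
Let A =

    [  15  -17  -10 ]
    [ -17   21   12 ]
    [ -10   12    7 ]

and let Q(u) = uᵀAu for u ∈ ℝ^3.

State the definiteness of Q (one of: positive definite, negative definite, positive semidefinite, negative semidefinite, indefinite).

Leading principal minors: Δ_1 = 15, Δ_2 = 26, Δ_3 = 2.
All leading principal minors are positive, so by Sylvester's criterion Q is positive definite.

positive definite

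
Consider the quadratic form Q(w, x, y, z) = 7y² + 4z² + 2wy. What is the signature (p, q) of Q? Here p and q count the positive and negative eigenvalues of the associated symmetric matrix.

The symmetric matrix is A = [[0, 0, 1, 0], [0, 0, 0, 0], [1, 0, 7, 0], [0, 0, 0, 4]].
By Sylvester's law of inertia any congruent diagonalization of A has 2 positive, 1 negative and 1 zero entries.

(2, 1)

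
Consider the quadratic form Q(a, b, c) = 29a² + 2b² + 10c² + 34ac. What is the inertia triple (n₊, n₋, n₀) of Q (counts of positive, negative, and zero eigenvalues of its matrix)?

Write A = [[29, 0, 17], [0, 2, 0], [17, 0, 10]].
An LDLᵀ factorisation of A has diagonal entries 29, 2, 1/29.
That gives 3 positive pivots.

(3, 0, 0)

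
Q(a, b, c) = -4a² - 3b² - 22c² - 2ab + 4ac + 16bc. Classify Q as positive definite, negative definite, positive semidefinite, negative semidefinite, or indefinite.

negative definite

The associated matrix is A = [[-4, -1, 2], [-1, -3, 8], [2, 8, -22]].
An LDLᵀ factorisation of A has diagonal entries -4, -11/4, -6/11.
That gives 3 negative pivots.
Hence Q is negative definite.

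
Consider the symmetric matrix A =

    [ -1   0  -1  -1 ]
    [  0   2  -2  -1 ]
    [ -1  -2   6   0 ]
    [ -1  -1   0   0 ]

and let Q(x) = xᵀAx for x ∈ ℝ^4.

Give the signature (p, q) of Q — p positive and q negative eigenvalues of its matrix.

Congruent diagonalization of A (simultaneous row and column reduction) yields pivots -1, 2, 5, 1/2.
So there are 3 positive, 1 negative pivots.

(3, 1)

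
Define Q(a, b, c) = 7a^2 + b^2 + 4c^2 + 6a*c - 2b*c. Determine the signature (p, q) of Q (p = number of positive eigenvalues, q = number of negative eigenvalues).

Write A = [[7, 0, 3], [0, 1, -1], [3, -1, 4]].
Row-reducing A symmetrically gives the diagonal entries 7, 1, 12/7.
Counting signs: 3 positive.

(3, 0)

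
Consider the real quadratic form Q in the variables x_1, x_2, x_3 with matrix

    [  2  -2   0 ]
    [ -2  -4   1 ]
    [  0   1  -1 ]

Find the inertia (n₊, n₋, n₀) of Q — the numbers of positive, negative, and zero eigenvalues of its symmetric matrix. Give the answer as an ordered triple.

Congruent diagonalization of A (simultaneous row and column reduction) yields pivots 2, -6, -5/6.
That gives 1 positive, 2 negative pivots.

(1, 2, 0)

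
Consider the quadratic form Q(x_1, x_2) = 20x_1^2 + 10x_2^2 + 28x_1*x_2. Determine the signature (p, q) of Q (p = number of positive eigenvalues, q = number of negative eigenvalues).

The associated matrix is A = [[20, 14], [14, 10]].
Applying the same elementary operations to the rows and columns of A produces a congruent diagonal matrix with entries 20, 1/5.
Counting signs: 2 positive.

(2, 0)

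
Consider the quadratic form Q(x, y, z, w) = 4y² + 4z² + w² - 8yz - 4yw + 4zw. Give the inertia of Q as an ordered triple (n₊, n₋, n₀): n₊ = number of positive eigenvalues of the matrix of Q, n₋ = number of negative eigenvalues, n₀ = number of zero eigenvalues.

(1, 0, 3)

The symmetric matrix is A = [[0, 0, 0, 0], [0, 4, -4, -2], [0, -4, 4, 2], [0, -2, 2, 1]].
Applying the same elementary operations to the rows and columns of A produces a congruent diagonal matrix with entries 0, 4, 0, 0.
So there are 1 positive, 3 zero pivots.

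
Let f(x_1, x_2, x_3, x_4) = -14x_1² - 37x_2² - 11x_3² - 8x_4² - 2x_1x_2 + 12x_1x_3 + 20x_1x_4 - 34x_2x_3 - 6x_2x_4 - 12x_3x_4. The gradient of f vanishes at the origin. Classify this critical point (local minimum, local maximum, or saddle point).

local maximum

The Hessian at the origin is H = [[-28, -2, 12, 20], [-2, -74, -34, -6], [12, -34, -22, -12], [20, -6, -12, -16]].
Symmetric row and column elimination reduces H to a congruent diagonal form with pivots -28, -517/7, -210/517, -20/21.
That gives 4 negative pivots.
H is negative definite, so the origin is a strict local maximum.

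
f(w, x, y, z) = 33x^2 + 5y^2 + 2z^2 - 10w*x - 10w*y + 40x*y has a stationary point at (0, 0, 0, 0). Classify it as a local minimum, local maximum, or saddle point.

The Hessian at the origin is H = [[0, -10, -10, 0], [-10, 66, 40, 0], [-10, 40, 10, 0], [0, 0, 0, 4]].
H is indefinite, so the origin is a saddle point.

saddle point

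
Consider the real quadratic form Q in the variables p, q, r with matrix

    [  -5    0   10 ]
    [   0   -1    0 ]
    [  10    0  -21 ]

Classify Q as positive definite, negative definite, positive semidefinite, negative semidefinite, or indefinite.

negative definite

Leading principal minors: Δ_1 = -5, Δ_2 = 5, Δ_3 = -5.
The signs alternate starting with Δ_1 < 0, so by Sylvester's criterion Q is negative definite.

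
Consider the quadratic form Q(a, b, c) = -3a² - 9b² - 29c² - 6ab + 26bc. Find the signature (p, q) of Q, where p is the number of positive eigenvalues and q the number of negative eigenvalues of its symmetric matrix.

Write A = [[-3, -3, 0], [-3, -9, 13], [0, 13, -29]].
Row-reducing A symmetrically gives the diagonal entries -3, -6, -5/6.
Counting signs: 3 negative.

(0, 3)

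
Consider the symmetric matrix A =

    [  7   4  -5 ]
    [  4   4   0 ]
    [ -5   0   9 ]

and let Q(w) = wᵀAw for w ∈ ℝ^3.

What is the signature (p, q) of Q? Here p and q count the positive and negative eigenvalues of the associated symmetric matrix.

(3, 0)

Applying the same elementary operations to the rows and columns of A produces a congruent diagonal matrix with entries 7, 12/7, 2/3.
So there are 3 positive pivots.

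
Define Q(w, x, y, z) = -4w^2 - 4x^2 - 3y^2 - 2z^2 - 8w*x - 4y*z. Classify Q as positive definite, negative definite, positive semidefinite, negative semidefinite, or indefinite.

The symmetric matrix is A = [[-4, -4, 0, 0], [-4, -4, 0, 0], [0, 0, -3, -2], [0, 0, -2, -2]].
Applying the same elementary operations to the rows and columns of A produces a congruent diagonal matrix with entries -4, 0, -3, -2/3.
Counting signs: 3 negative, 1 zero.
Hence Q is negative semidefinite.

negative semidefinite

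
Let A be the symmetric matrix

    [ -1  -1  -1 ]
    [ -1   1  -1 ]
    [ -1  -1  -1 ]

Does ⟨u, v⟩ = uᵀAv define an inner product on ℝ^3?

no

Row-reducing A symmetrically gives the diagonal entries -1, 2, 0.
That gives 1 positive, 1 negative, 1 zero pivots.
Hence Q is indefinite.
⟨·,·⟩ is an inner product exactly when A is positive definite.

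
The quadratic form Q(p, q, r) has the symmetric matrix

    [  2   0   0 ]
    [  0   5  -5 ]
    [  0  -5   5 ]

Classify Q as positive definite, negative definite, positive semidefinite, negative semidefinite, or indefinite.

Row-reducing A symmetrically gives the diagonal entries 2, 5, 0.
So there are 2 positive, 1 zero pivots.
Hence Q is positive semidefinite.

positive semidefinite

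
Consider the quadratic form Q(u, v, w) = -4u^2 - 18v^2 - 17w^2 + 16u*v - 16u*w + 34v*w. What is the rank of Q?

3

The symmetric matrix is A = [[-4, 8, -8], [8, -18, 17], [-8, 17, -17]].
Symmetric row and column elimination reduces A to a congruent diagonal form with pivots -4, -2, -1/2.
Counting signs: 3 negative.
The rank is the number of nonzero pivots: 3.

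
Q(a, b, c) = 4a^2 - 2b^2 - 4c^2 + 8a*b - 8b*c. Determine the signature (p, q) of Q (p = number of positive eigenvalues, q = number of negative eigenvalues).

(1, 2)

The associated matrix is A = [[4, 4, 0], [4, -2, -4], [0, -4, -4]].
Applying the same elementary operations to the rows and columns of A produces a congruent diagonal matrix with entries 4, -6, -4/3.
Counting signs: 1 positive, 2 negative.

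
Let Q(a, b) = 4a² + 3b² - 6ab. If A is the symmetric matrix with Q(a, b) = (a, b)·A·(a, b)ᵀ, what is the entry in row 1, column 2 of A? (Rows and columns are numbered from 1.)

-3

The coefficient of a·b in Q is -6. For a symmetric A this equals A[1,2] + A[2,1] = 2·A[1,2].
So A[1,2] = -6/2 = -3.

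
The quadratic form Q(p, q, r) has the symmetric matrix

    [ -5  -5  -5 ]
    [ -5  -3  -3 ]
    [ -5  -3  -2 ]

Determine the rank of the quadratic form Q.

Symmetric row and column elimination reduces A to a congruent diagonal form with pivots -5, 2, 1.
Counting signs: 2 positive, 1 negative.
The rank is the number of nonzero pivots: 3.

3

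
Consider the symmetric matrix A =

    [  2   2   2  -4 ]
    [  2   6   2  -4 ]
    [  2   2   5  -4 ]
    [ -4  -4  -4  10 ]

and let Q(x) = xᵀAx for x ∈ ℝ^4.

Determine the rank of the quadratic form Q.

4

Symmetric row and column elimination reduces A to a congruent diagonal form with pivots 2, 4, 3, 2.
Counting signs: 4 positive.
The rank is the number of nonzero pivots: 4.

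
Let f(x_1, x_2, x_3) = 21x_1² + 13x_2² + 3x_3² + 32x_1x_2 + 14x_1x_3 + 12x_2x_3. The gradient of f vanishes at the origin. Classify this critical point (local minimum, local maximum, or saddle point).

local minimum

The Hessian at the origin is H = [[42, 32, 14], [32, 26, 12], [14, 12, 6]].
Row-reducing H symmetrically gives the diagonal entries 42, 34/21, 4/17.
So there are 3 positive pivots.
H is positive definite, so the origin is a strict local minimum.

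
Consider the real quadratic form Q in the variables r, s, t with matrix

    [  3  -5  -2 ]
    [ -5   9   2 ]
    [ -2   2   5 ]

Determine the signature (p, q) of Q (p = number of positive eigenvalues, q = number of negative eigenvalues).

An LDLᵀ factorisation of A has diagonal entries 3, 2/3, 1.
Counting signs: 3 positive.

(3, 0)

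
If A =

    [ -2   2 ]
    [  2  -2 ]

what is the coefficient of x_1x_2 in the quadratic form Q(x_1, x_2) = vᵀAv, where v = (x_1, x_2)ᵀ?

The coefficient of x_1x_2 is A[1,2] + A[2,1] = 2·2 = 4.

4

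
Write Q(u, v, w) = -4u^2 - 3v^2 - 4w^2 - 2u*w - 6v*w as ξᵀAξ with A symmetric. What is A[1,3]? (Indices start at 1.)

The coefficient of u·w in Q is -2. For a symmetric A this equals A[1,3] + A[3,1] = 2·A[1,3].
So A[1,3] = -2/2 = -1.

-1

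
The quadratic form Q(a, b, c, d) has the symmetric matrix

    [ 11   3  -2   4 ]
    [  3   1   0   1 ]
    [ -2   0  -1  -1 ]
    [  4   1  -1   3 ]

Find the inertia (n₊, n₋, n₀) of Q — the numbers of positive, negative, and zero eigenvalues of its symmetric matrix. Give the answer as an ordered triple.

Symmetric row and column elimination reduces A to a congruent diagonal form with pivots 11, 2/11, -3, 3/2.
So there are 3 positive, 1 negative pivots.

(3, 1, 0)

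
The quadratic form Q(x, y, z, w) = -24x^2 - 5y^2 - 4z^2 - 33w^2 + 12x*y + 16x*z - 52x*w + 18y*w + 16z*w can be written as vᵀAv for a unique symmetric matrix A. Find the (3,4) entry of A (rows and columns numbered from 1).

8

The coefficient of z·w in Q is 16. For a symmetric A this equals A[3,4] + A[4,3] = 2·A[3,4].
So A[3,4] = 16/2 = 8.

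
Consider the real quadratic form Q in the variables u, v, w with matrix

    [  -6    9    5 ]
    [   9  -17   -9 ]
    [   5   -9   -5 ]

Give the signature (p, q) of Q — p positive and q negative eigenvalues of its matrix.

Congruent diagonalization of A (simultaneous row and column reduction) yields pivots -6, -7/2, -4/21.
So there are 3 negative pivots.

(0, 3)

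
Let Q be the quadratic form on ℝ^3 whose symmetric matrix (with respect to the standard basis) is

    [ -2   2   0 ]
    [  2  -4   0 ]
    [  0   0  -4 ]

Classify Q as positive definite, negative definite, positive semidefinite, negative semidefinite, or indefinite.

Leading principal minors: Δ_1 = -2, Δ_2 = 4, Δ_3 = -16.
The signs alternate starting with Δ_1 < 0, so by Sylvester's criterion Q is negative definite.

negative definite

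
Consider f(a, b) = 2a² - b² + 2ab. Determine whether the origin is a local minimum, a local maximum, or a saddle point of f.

The Hessian at the origin is H = [[4, 2], [2, -2]].
det H = 4·-2 − (2)² = -12 < 0, so H is indefinite.
Therefore the origin is a saddle point.

saddle point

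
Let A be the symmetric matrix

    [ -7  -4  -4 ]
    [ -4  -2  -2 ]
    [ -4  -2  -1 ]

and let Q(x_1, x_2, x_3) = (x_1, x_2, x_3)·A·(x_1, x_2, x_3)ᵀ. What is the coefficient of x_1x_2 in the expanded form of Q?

The coefficient of x_1x_2 is A[1,2] + A[2,1] = 2·(-4) = -8.

-8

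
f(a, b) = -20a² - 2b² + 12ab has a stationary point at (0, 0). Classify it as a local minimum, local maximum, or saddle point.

local maximum

The Hessian at the origin is H = [[-40, 12], [12, -4]].
det H = -40·-4 − (12)² = 16 > 0 and H[1,1] = -40 < 0, so H is negative definite.
Therefore the origin is a local maximum.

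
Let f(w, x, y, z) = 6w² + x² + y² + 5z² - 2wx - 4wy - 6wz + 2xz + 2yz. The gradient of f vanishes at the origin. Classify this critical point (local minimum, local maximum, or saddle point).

The Hessian at the origin is H = [[12, -2, -4, -6], [-2, 2, 0, 2], [-4, 0, 2, 2], [-6, 2, 2, 10]].
Applying the same elementary operations to the rows and columns of H produces a congruent diagonal matrix with entries 12, 5/3, 2/5, 6.
So there are 4 positive pivots.
H is positive definite, so the origin is a strict local minimum.

local minimum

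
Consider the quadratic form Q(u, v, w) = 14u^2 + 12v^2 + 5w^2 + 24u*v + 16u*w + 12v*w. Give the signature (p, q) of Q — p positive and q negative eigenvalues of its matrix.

(2, 0)

The associated matrix is A = [[14, 12, 8], [12, 12, 6], [8, 6, 5]].
Applying the same elementary operations to the rows and columns of A produces a congruent diagonal matrix with entries 14, 12/7, 0.
That gives 2 positive, 1 zero pivots.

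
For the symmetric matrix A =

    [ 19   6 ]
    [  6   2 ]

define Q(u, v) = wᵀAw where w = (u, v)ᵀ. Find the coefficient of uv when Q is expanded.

12

The coefficient of uv is A[1,2] + A[2,1] = 2·6 = 12.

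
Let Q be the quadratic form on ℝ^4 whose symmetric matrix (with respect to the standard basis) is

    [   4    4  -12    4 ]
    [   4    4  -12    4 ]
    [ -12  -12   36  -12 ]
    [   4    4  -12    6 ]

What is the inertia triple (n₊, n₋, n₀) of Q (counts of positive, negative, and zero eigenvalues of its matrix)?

(2, 0, 2)

Row-reducing A symmetrically gives the diagonal entries 4, 0, 0, 2.
So there are 2 positive, 2 zero pivots.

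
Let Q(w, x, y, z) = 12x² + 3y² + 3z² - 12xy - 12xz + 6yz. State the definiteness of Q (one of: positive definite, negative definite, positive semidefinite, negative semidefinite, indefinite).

positive semidefinite

Write A = [[0, 0, 0, 0], [0, 12, -6, -6], [0, -6, 3, 3], [0, -6, 3, 3]].
Applying the same elementary operations to the rows and columns of A produces a congruent diagonal matrix with entries 0, 12, 0, 0.
Counting signs: 1 positive, 3 zero.
Hence Q is positive semidefinite.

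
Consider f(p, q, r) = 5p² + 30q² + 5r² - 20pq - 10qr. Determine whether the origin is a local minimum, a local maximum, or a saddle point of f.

local minimum

The Hessian at the origin is H = [[10, -20, 0], [-20, 60, -10], [0, -10, 10]].
Congruent diagonalization of H (simultaneous row and column reduction) yields pivots 10, 20, 5.
Counting signs: 3 positive.
H is positive definite, so the origin is a strict local minimum.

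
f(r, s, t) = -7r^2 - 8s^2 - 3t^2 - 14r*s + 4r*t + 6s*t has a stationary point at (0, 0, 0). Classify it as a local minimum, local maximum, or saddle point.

The Hessian at the origin is H = [[-14, -14, 4], [-14, -16, 6], [4, 6, -6]].
Symmetric row and column elimination reduces H to a congruent diagonal form with pivots -14, -2, -20/7.
That gives 3 negative pivots.
H is negative definite, so the origin is a strict local maximum.

local maximum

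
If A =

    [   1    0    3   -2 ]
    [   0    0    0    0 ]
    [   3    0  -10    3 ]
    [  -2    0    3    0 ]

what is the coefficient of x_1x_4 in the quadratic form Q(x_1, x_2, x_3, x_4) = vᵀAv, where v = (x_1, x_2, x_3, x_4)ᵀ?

The coefficient of x_1x_4 is A[1,4] + A[4,1] = 2·(-2) = -4.

-4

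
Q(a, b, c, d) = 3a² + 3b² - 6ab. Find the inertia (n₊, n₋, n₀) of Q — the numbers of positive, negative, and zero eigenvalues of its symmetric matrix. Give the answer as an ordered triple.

(1, 0, 3)

Write A = [[3, -3, 0, 0], [-3, 3, 0, 0], [0, 0, 0, 0], [0, 0, 0, 0]].
Row-reducing A symmetrically gives the diagonal entries 3, 0, 0, 0.
Counting signs: 1 positive, 3 zero.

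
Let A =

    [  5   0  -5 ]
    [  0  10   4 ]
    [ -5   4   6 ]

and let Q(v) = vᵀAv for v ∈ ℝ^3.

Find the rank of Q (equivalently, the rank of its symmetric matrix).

3

Applying the same elementary operations to the rows and columns of A produces a congruent diagonal matrix with entries 5, 10, -3/5.
That gives 2 positive, 1 negative pivots.
The rank is the number of nonzero pivots: 3.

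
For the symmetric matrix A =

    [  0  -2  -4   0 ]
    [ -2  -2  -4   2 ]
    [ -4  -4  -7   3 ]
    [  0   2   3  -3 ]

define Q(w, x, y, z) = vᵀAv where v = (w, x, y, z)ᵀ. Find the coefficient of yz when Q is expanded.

6

The coefficient of yz is A[3,4] + A[4,3] = 2·3 = 6.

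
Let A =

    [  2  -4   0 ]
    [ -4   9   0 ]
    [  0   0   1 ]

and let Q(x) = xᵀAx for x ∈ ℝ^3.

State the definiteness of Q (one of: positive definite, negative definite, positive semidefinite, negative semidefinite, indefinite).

Row-reducing A symmetrically gives the diagonal entries 2, 1, 1.
Counting signs: 3 positive.
Hence Q is positive definite.

positive definite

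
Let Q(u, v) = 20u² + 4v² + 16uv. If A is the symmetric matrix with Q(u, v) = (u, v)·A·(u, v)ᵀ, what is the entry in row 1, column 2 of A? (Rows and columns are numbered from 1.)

8

The coefficient of u·v in Q is 16. For a symmetric A this equals A[1,2] + A[2,1] = 2·A[1,2].
So A[1,2] = 16/2 = 8.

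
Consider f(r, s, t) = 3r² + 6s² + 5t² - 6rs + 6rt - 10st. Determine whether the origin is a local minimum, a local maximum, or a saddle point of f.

local minimum

The Hessian at the origin is H = [[6, -6, 6], [-6, 12, -10], [6, -10, 10]].
An LDLᵀ factorisation of H has diagonal entries 6, 6, 4/3.
So there are 3 positive pivots.
H is positive definite, so the origin is a strict local minimum.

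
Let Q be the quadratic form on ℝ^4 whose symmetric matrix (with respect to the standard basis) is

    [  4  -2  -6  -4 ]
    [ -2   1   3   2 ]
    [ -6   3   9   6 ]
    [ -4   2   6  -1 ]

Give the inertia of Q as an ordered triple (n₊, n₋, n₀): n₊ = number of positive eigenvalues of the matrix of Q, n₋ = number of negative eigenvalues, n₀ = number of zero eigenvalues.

Row-reducing A symmetrically gives the diagonal entries 4, 0, 0, -5.
Counting signs: 1 positive, 1 negative, 2 zero.

(1, 1, 2)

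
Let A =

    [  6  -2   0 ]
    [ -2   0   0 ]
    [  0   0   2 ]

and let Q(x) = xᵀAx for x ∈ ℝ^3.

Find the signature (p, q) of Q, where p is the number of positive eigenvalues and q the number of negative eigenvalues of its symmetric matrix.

(2, 1)

Row-reducing A symmetrically gives the diagonal entries 6, -2/3, 2.
That gives 2 positive, 1 negative pivots.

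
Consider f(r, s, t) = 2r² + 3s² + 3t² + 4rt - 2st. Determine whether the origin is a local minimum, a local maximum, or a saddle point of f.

The Hessian at the origin is H = [[4, 0, 4], [0, 6, -2], [4, -2, 6]].
Applying the same elementary operations to the rows and columns of H produces a congruent diagonal matrix with entries 4, 6, 4/3.
So there are 3 positive pivots.
H is positive definite, so the origin is a strict local minimum.

local minimum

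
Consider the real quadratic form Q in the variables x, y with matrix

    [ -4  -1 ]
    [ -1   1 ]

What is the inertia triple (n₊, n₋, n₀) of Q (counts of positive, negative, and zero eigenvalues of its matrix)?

(1, 1, 0)

Symmetric row and column elimination reduces A to a congruent diagonal form with pivots -4, 5/4.
So there are 1 positive, 1 negative pivots.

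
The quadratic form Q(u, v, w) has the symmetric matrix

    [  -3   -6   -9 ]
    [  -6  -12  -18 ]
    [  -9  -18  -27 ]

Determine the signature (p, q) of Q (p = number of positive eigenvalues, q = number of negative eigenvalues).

(0, 1)

Congruent diagonalization of A (simultaneous row and column reduction) yields pivots -3, 0, 0.
That gives 1 negative, 2 zero pivots.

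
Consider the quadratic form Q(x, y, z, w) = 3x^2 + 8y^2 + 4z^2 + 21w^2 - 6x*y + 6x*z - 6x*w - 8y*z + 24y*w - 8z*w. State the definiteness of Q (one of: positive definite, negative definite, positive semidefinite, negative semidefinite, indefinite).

The symmetric matrix of Q is A = [[3, -3, 3, -3], [-3, 8, -4, 12], [3, -4, 4, -4], [-3, 12, -4, 21]].
Leading principal minors: Δ_1 = 3, Δ_2 = 15, Δ_3 = 12, Δ_4 = 12.
All leading principal minors are positive, so by Sylvester's criterion Q is positive definite.

positive definite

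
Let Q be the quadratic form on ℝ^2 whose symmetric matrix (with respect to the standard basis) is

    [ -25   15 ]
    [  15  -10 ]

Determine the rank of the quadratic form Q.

2

Congruent diagonalization of A (simultaneous row and column reduction) yields pivots -25, -1.
So there are 2 negative pivots.
The rank is the number of nonzero pivots: 2.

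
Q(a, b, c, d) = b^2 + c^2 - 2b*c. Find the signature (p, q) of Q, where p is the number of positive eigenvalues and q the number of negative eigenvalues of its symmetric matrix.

The associated matrix is A = [[0, 0, 0, 0], [0, 1, -1, 0], [0, -1, 1, 0], [0, 0, 0, 0]].
Applying the same elementary operations to the rows and columns of A produces a congruent diagonal matrix with entries 0, 1, 0, 0.
So there are 1 positive, 3 zero pivots.

(1, 0)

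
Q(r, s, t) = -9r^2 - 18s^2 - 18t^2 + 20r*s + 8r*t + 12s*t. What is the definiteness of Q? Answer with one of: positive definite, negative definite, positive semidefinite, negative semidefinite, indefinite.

negative definite

The symmetric matrix of Q is A = [[-9, 10, 4], [10, -18, 6], [4, 6, -18]].
Leading principal minors: Δ_1 = -9, Δ_2 = 62, Δ_3 = -24.
The signs alternate starting with Δ_1 < 0, so by Sylvester's criterion Q is negative definite.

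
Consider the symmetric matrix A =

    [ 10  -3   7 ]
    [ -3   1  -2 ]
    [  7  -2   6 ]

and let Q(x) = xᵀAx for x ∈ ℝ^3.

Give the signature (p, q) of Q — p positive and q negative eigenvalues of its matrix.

(3, 0)

Applying the same elementary operations to the rows and columns of A produces a congruent diagonal matrix with entries 10, 1/10, 1.
That gives 3 positive pivots.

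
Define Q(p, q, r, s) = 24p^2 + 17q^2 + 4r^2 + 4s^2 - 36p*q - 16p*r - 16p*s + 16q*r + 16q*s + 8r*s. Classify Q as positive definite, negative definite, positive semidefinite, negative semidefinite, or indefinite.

positive semidefinite

Write A = [[24, -18, -8, -8], [-18, 17, 8, 8], [-8, 8, 4, 4], [-8, 8, 4, 4]].
Congruent diagonalization of A (simultaneous row and column reduction) yields pivots 24, 7/2, 4/21, 0.
So there are 3 positive, 1 zero pivots.
Hence Q is positive semidefinite.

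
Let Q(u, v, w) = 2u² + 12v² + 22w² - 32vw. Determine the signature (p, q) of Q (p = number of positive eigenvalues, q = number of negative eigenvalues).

Write A = [[2, 0, 0], [0, 12, -16], [0, -16, 22]].
Row-reducing A symmetrically gives the diagonal entries 2, 12, 2/3.
That gives 3 positive pivots.

(3, 0)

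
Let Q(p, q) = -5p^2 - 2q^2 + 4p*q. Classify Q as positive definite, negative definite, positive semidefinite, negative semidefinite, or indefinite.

negative definite

The symmetric matrix of Q is A = [[-5, 2], [2, -2]].
Leading principal minors: Δ_1 = -5, Δ_2 = 6.
The signs alternate starting with Δ_1 < 0, so by Sylvester's criterion Q is negative definite.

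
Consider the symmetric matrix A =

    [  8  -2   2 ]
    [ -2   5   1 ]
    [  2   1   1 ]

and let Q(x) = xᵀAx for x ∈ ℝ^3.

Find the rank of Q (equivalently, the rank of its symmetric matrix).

2

Applying the same elementary operations to the rows and columns of A produces a congruent diagonal matrix with entries 8, 9/2, 0.
That gives 2 positive, 1 zero pivots.
The rank is the number of nonzero pivots: 2.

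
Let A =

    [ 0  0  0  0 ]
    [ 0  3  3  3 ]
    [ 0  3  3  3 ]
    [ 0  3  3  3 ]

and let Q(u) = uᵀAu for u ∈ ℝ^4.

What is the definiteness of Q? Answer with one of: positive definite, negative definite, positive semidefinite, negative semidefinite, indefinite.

positive semidefinite

Congruent diagonalization of A (simultaneous row and column reduction) yields pivots 0, 3, 0, 0.
So there are 1 positive, 3 zero pivots.
Hence Q is positive semidefinite.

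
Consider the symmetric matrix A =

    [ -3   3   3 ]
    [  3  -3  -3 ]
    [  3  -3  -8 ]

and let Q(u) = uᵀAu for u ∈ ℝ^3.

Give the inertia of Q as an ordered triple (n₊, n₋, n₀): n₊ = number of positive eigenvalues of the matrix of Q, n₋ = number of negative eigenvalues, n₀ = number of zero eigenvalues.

Symmetric row and column elimination reduces A to a congruent diagonal form with pivots -3, 0, -5.
So there are 2 negative, 1 zero pivots.

(0, 2, 1)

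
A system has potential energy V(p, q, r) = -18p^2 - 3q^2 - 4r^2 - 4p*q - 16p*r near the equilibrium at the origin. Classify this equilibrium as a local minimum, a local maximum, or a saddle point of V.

local maximum

The Hessian at the origin is H = [[-36, -4, -16], [-4, -6, 0], [-16, 0, -8]].
Applying the same elementary operations to the rows and columns of H produces a congruent diagonal matrix with entries -36, -50/9, -8/25.
Counting signs: 3 negative.
H is negative definite, so the origin is a strict local maximum.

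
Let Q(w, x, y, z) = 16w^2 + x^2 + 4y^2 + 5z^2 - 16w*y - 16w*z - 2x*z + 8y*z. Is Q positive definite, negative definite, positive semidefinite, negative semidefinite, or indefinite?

positive semidefinite

The symmetric matrix is A = [[16, 0, -8, -8], [0, 1, 0, -1], [-8, 0, 4, 4], [-8, -1, 4, 5]].
Symmetric row and column elimination reduces A to a congruent diagonal form with pivots 16, 1, 0, 0.
That gives 2 positive, 2 zero pivots.
Hence Q is positive semidefinite.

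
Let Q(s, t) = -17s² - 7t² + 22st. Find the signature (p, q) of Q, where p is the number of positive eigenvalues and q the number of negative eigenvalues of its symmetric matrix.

(1, 1)

Write A = [[-17, 11], [11, -7]].
Congruent diagonalization of A (simultaneous row and column reduction) yields pivots -17, 2/17.
That gives 1 positive, 1 negative pivots.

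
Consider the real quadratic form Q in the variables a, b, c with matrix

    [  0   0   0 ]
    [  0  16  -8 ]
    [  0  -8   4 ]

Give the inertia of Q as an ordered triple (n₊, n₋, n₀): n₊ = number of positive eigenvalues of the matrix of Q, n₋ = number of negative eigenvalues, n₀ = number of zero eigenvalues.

(1, 0, 2)

Applying the same elementary operations to the rows and columns of A produces a congruent diagonal matrix with entries 0, 16, 0.
Counting signs: 1 positive, 2 zero.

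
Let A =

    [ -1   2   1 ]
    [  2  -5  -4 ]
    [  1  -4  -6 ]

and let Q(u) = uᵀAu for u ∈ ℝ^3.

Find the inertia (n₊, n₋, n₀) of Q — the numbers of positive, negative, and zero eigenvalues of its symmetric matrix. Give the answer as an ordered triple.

Row-reducing A symmetrically gives the diagonal entries -1, -1, -1.
That gives 3 negative pivots.

(0, 3, 0)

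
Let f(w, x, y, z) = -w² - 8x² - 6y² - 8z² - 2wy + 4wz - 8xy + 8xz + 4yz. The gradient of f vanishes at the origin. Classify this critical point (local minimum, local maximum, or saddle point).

The Hessian at the origin is H = [[-2, 0, -2, 4], [0, -16, -8, 8], [-2, -8, -12, 4], [4, 8, 4, -16]].
Symmetric row and column elimination reduces H to a congruent diagonal form with pivots -2, -16, -6, -4/3.
So there are 4 negative pivots.
H is negative definite, so the origin is a strict local maximum.

local maximum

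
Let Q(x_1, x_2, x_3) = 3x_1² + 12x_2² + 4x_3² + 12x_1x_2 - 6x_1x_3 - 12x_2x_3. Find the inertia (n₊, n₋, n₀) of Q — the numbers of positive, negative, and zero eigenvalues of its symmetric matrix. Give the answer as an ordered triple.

The symmetric matrix is A = [[3, 6, -3], [6, 12, -6], [-3, -6, 4]].
Row-reducing A symmetrically gives the diagonal entries 3, 0, 1.
That gives 2 positive, 1 zero pivots.

(2, 0, 1)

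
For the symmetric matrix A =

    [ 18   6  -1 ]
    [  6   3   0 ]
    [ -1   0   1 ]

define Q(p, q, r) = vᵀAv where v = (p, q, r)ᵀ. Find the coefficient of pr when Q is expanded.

-2

The coefficient of pr is A[1,3] + A[3,1] = 2·(-1) = -2.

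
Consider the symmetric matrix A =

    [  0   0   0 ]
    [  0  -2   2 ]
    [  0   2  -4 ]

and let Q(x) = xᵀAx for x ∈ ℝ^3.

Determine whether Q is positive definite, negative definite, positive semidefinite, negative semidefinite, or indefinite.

negative semidefinite

Congruent diagonalization of A (simultaneous row and column reduction) yields pivots 0, -2, -2.
So there are 2 negative, 1 zero pivots.
Hence Q is negative semidefinite.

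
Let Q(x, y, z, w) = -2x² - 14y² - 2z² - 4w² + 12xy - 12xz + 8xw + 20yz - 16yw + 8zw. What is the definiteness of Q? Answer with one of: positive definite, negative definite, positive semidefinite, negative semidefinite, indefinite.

The symmetric matrix is A = [[-2, 6, -6, 4], [6, -14, 10, -8], [-6, 10, -2, 4], [4, -8, 4, -4]].
Applying the same elementary operations to the rows and columns of A produces a congruent diagonal matrix with entries -2, 4, 0, 0.
Counting signs: 1 positive, 1 negative, 2 zero.
Hence Q is indefinite.

indefinite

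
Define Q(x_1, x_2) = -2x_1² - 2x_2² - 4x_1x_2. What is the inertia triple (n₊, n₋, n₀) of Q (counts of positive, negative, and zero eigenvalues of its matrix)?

The symmetric matrix is A = [[-2, -2], [-2, -2]].
Congruent diagonalization of A (simultaneous row and column reduction) yields pivots -2, 0.
That gives 1 negative, 1 zero pivots.

(0, 1, 1)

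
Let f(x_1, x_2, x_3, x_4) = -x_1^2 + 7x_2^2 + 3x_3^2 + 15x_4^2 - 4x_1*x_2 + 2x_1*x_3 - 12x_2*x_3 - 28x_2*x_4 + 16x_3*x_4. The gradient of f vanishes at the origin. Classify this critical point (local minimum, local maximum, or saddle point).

saddle point

The Hessian at the origin is H = [[-2, -4, 2, 0], [-4, 14, -12, -28], [2, -12, 6, 16], [0, -28, 16, 30]].
An LDLᵀ factorisation of H has diagonal entries -2, 22, -40/11, -2/5.
Counting signs: 1 positive, 3 negative.
H is indefinite, so the origin is a saddle point.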